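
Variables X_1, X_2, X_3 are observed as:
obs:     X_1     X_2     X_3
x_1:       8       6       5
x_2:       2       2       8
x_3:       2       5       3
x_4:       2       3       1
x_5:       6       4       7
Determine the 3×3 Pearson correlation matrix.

Step 1 — column means:
  mean(X_1) = (8 + 2 + 2 + 2 + 6) / 5 = 20/5 = 4
  mean(X_2) = (6 + 2 + 5 + 3 + 4) / 5 = 20/5 = 4
  mean(X_3) = (5 + 8 + 3 + 1 + 7) / 5 = 24/5 = 4.8

Step 2 — sample variances and covariances s[i,j] = (1/(n-1)) · Σ_k (x_{k,i} - mean_i) · (x_{k,j} - mean_j), with n-1 = 4:
  s[X_1,X_1] = ((4)·(4) + (-2)·(-2) + (-2)·(-2) + (-2)·(-2) + (2)·(2)) / 4 = 32/4 = 8
  s[X_1,X_2] = ((4)·(2) + (-2)·(-2) + (-2)·(1) + (-2)·(-1) + (2)·(0)) / 4 = 12/4 = 3
  s[X_1,X_3] = ((4)·(0.2) + (-2)·(3.2) + (-2)·(-1.8) + (-2)·(-3.8) + (2)·(2.2)) / 4 = 10/4 = 2.5
  s[X_2,X_2] = ((2)·(2) + (-2)·(-2) + (1)·(1) + (-1)·(-1) + (0)·(0)) / 4 = 10/4 = 2.5
  s[X_2,X_3] = ((2)·(0.2) + (-2)·(3.2) + (1)·(-1.8) + (-1)·(-3.8) + (0)·(2.2)) / 4 = -4/4 = -1
  s[X_3,X_3] = ((0.2)·(0.2) + (3.2)·(3.2) + (-1.8)·(-1.8) + (-3.8)·(-3.8) + (2.2)·(2.2)) / 4 = 32.8/4 = 8.2
  Sample standard deviations s_i = √(s[i,i]):
  s(X_1) = √(8) = 2.8284
  s(X_2) = √(2.5) = 1.5811
  s(X_3) = √(8.2) = 2.8636

Step 3 — r_{ij} = s_{ij} / (s_i · s_j):
  r[X_1,X_1] = 1 (diagonal).
  r[X_1,X_2] = 3 / (2.8284 · 1.5811) = 3 / 4.4721 = 0.6708
  r[X_1,X_3] = 2.5 / (2.8284 · 2.8636) = 2.5 / 8.0994 = 0.3087
  r[X_2,X_2] = 1 (diagonal).
  r[X_2,X_3] = -1 / (1.5811 · 2.8636) = -1 / 4.5277 = -0.2209
  r[X_3,X_3] = 1 (diagonal).

R is symmetric with unit diagonal. Assembling:

R = [[1, 0.6708, 0.3087],
 [0.6708, 1, -0.2209],
 [0.3087, -0.2209, 1]]


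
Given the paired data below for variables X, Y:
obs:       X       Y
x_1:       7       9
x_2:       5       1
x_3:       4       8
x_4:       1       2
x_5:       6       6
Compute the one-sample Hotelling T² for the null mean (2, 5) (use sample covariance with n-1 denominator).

Step 1 — sample mean vector:
  mean(X) = (7 + 5 + 4 + 1 + 6) / 5 = 23/5 = 4.6
  mean(Y) = (9 + 1 + 8 + 2 + 6) / 5 = 26/5 = 5.2
  x̄ = (4.6, 5.2),  deviation x̄ - mu_0 = (4.6, 5.2) - (2, 5) = (2.6, 0.2).

Step 2 — sample covariance matrix, S[i,j] = (1/(n-1)) · Σ_k (x_{k,i} - mean_i) · (x_{k,j} - mean_j), divisor n-1 = 4:
  S[X,X] = ((2.4)·(2.4) + (0.4)·(0.4) + (-0.6)·(-0.6) + (-3.6)·(-3.6) + (1.4)·(1.4)) / 4 = 21.2/4 = 5.3
  S[X,Y] = ((2.4)·(3.8) + (0.4)·(-4.2) + (-0.6)·(2.8) + (-3.6)·(-3.2) + (1.4)·(0.8)) / 4 = 18.4/4 = 4.6
  S[Y,Y] = ((3.8)·(3.8) + (-4.2)·(-4.2) + (2.8)·(2.8) + (-3.2)·(-3.2) + (0.8)·(0.8)) / 4 = 50.8/4 = 12.7
  S = [[5.3, 4.6],
 [4.6, 12.7]].

Step 3 — invert S. det(S) = 5.3·12.7 - (4.6)² = 46.15.
  S^{-1} = (1/det) · [[d, -b], [-b, a]] = [[0.2752, -0.0997],
 [-0.0997, 0.1148]].

Step 4 — quadratic form (x̄ - mu_0)^T · S^{-1} · (x̄ - mu_0):
  S^{-1} · (x̄ - mu_0) = (0.6956, -0.2362),
  (x̄ - mu_0)^T · [...] = (2.6)·(0.6956) + (0.2)·(-0.2362) = 1.7612.

Step 5 — scale by n: T² = 5 · 1.7612 = 8.8061.

T² ≈ 8.8061


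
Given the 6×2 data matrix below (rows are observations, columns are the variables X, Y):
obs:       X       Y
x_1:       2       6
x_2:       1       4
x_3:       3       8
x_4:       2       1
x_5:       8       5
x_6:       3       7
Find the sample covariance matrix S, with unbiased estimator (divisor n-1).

Step 1 — column means:
  mean(X) = (2 + 1 + 3 + 2 + 8 + 3) / 6 = 19/6 = 3.1667
  mean(Y) = (6 + 4 + 8 + 1 + 5 + 7) / 6 = 31/6 = 5.1667

Step 2 — sample covariance S[i,j] = (1/(n-1)) · Σ_k (x_{k,i} - mean_i) · (x_{k,j} - mean_j), with n-1 = 5.
  S[X,X] = ((-1.1667)·(-1.1667) + (-2.1667)·(-2.1667) + (-0.1667)·(-0.1667) + (-1.1667)·(-1.1667) + (4.8333)·(4.8333) + (-0.1667)·(-0.1667)) / 5 = 30.8333/5 = 6.1667
  S[X,Y] = ((-1.1667)·(0.8333) + (-2.1667)·(-1.1667) + (-0.1667)·(2.8333) + (-1.1667)·(-4.1667) + (4.8333)·(-0.1667) + (-0.1667)·(1.8333)) / 5 = 4.8333/5 = 0.9667
  S[Y,Y] = ((0.8333)·(0.8333) + (-1.1667)·(-1.1667) + (2.8333)·(2.8333) + (-4.1667)·(-4.1667) + (-0.1667)·(-0.1667) + (1.8333)·(1.8333)) / 5 = 30.8333/5 = 6.1667

S is symmetric (S[j,i] = S[i,j]). Assembling:

S = [[6.1667, 0.9667],
 [0.9667, 6.1667]]


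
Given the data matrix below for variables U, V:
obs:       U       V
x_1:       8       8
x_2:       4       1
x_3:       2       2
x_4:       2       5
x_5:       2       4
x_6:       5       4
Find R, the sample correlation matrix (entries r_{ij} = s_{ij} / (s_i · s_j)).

Step 1 — column means:
  mean(U) = (8 + 4 + 2 + 2 + 2 + 5) / 6 = 23/6 = 3.8333
  mean(V) = (8 + 1 + 2 + 5 + 4 + 4) / 6 = 24/6 = 4

Step 2 — sample variances and covariances s[i,j] = (1/(n-1)) · Σ_k (x_{k,i} - mean_i) · (x_{k,j} - mean_j), with n-1 = 5:
  s[U,U] = ((4.1667)·(4.1667) + (0.1667)·(0.1667) + (-1.8333)·(-1.8333) + (-1.8333)·(-1.8333) + (-1.8333)·(-1.8333) + (1.1667)·(1.1667)) / 5 = 28.8333/5 = 5.7667
  s[U,V] = ((4.1667)·(4) + (0.1667)·(-3) + (-1.8333)·(-2) + (-1.8333)·(1) + (-1.8333)·(0) + (1.1667)·(0)) / 5 = 18/5 = 3.6
  s[V,V] = ((4)·(4) + (-3)·(-3) + (-2)·(-2) + (1)·(1) + (0)·(0) + (0)·(0)) / 5 = 30/5 = 6
  Sample standard deviations s_i = √(s[i,i]):
  s(U) = √(5.7667) = 2.4014
  s(V) = √(6) = 2.4495

Step 3 — r_{ij} = s_{ij} / (s_i · s_j):
  r[U,U] = 1 (diagonal).
  r[U,V] = 3.6 / (2.4014 · 2.4495) = 3.6 / 5.8822 = 0.612
  r[V,V] = 1 (diagonal).

R is symmetric with unit diagonal. Assembling:

R = [[1, 0.612],
 [0.612, 1]]


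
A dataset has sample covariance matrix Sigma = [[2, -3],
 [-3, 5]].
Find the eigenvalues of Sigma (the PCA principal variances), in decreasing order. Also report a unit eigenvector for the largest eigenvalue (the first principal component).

Step 1 — characteristic polynomial of 2×2 Sigma:
  det(Sigma - λI) = λ² - trace · λ + det = 0.
  trace = 2 + 5 = 7, det = 2·5 - (-3)² = 1.
Step 2 — discriminant:
  Δ = trace² - 4·det = 49 - 4 = 45.
Step 3 — eigenvalues:
  λ = (trace ± √Δ)/2 = (7 ± 6.7082)/2,
  λ_1 = 6.8541,  λ_2 = 0.1459.

Step 4 — unit eigenvector for λ_1: solve (Sigma - λ_1 I)v = 0. First row:
  (2 - 6.8541)·v_x + (-3)·v_y = 0, i.e. (-4.8541)·v_x + (-3)·v_y = 0,
  so v ∝ (b, λ_1 - a) = (-3, 4.8541); multiply by -1 so the first entry is positive: u = (3, -4.8541).
  ||u|| = √((3)² + (-4.8541)²) = √(32.5623) ≈ 5.7063,
  v_1 = u/||u|| ≈ (0.5257, -0.8507) (||v_1|| = 1).

λ_1 = 6.8541,  λ_2 = 0.1459;  v_1 ≈ (0.5257, -0.8507)


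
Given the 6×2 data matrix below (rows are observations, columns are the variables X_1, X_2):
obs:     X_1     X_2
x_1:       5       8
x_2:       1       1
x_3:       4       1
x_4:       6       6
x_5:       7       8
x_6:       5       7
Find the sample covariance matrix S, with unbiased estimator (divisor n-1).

Step 1 — column means:
  mean(X_1) = (5 + 1 + 4 + 6 + 7 + 5) / 6 = 28/6 = 4.6667
  mean(X_2) = (8 + 1 + 1 + 6 + 8 + 7) / 6 = 31/6 = 5.1667

Step 2 — sample covariance S[i,j] = (1/(n-1)) · Σ_k (x_{k,i} - mean_i) · (x_{k,j} - mean_j), with n-1 = 5.
  S[X_1,X_1] = ((0.3333)·(0.3333) + (-3.6667)·(-3.6667) + (-0.6667)·(-0.6667) + (1.3333)·(1.3333) + (2.3333)·(2.3333) + (0.3333)·(0.3333)) / 5 = 21.3333/5 = 4.2667
  S[X_1,X_2] = ((0.3333)·(2.8333) + (-3.6667)·(-4.1667) + (-0.6667)·(-4.1667) + (1.3333)·(0.8333) + (2.3333)·(2.8333) + (0.3333)·(1.8333)) / 5 = 27.3333/5 = 5.4667
  S[X_2,X_2] = ((2.8333)·(2.8333) + (-4.1667)·(-4.1667) + (-4.1667)·(-4.1667) + (0.8333)·(0.8333) + (2.8333)·(2.8333) + (1.8333)·(1.8333)) / 5 = 54.8333/5 = 10.9667

S is symmetric (S[j,i] = S[i,j]). Assembling:

S = [[4.2667, 5.4667],
 [5.4667, 10.9667]]


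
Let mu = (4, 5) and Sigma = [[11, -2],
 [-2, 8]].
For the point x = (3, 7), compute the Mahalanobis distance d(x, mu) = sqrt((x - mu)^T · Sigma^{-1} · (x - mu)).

Step 1 — centre the observation: (x - mu) = (-1, 2).

Step 2 — invert Sigma. det(Sigma) = 11·8 - (-2)² = 84.
  Sigma^{-1} = (1/det) · [[d, -b], [-b, a]] = [[0.0952, 0.0238],
 [0.0238, 0.131]].

Step 3 — form the quadratic (x - mu)^T · Sigma^{-1} · (x - mu):
  Sigma^{-1} · (x - mu) = (-0.0476, 0.2381).
  (x - mu)^T · [Sigma^{-1} · (x - mu)] = (-1)·(-0.0476) + (2)·(0.2381) = 0.5238.

Step 4 — take square root: d = √(0.5238) ≈ 0.7237.

d(x, mu) = √(0.5238) ≈ 0.7237


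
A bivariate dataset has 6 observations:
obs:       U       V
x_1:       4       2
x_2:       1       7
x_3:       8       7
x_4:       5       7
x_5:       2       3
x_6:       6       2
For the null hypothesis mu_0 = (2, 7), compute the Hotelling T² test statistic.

Step 1 — sample mean vector:
  mean(U) = (4 + 1 + 8 + 5 + 2 + 6) / 6 = 26/6 = 4.3333
  mean(V) = (2 + 7 + 7 + 7 + 3 + 2) / 6 = 28/6 = 4.6667
  x̄ = (4.3333, 4.6667),  deviation x̄ - mu_0 = (4.3333, 4.6667) - (2, 7) = (2.3333, -2.3333).

Step 2 — sample covariance matrix, S[i,j] = (1/(n-1)) · Σ_k (x_{k,i} - mean_i) · (x_{k,j} - mean_j), divisor n-1 = 5:
  S[U,U] = ((-0.3333)·(-0.3333) + (-3.3333)·(-3.3333) + (3.6667)·(3.6667) + (0.6667)·(0.6667) + (-2.3333)·(-2.3333) + (1.6667)·(1.6667)) / 5 = 33.3333/5 = 6.6667
  S[U,V] = ((-0.3333)·(-2.6667) + (-3.3333)·(2.3333) + (3.6667)·(2.3333) + (0.6667)·(2.3333) + (-2.3333)·(-1.6667) + (1.6667)·(-2.6667)) / 5 = 2.6667/5 = 0.5333
  S[V,V] = ((-2.6667)·(-2.6667) + (2.3333)·(2.3333) + (2.3333)·(2.3333) + (2.3333)·(2.3333) + (-1.6667)·(-1.6667) + (-2.6667)·(-2.6667)) / 5 = 33.3333/5 = 6.6667
  S = [[6.6667, 0.5333],
 [0.5333, 6.6667]].

Step 3 — invert S. det(S) = 6.6667·6.6667 - (0.5333)² = 44.16.
  S^{-1} = (1/det) · [[d, -b], [-b, a]] = [[0.151, -0.0121],
 [-0.0121, 0.151]].

Step 4 — quadratic form (x̄ - mu_0)^T · S^{-1} · (x̄ - mu_0):
  S^{-1} · (x̄ - mu_0) = (0.3804, -0.3804),
  (x̄ - mu_0)^T · [...] = (2.3333)·(0.3804) + (-2.3333)·(-0.3804) = 1.7754.

Step 5 — scale by n: T² = 6 · 1.7754 = 10.6522.

T² ≈ 10.6522


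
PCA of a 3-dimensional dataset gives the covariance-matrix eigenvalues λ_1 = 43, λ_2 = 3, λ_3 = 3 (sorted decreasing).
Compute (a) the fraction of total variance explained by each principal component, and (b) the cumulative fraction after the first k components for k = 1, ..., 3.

Step 1 — total variance = trace(Sigma) = Σ λ_i = 43 + 3 + 3 = 49.

Step 2 — fraction explained by component i = λ_i / Σ λ:
  PC1: 43/49 = 0.8776
  PC2: 3/49 = 0.0612
  PC3: 3/49 = 0.0612

Step 3 — cumulative fraction after k components = (λ_1 + ... + λ_k) / Σ λ:
  k = 1: 43/49 = 0.8776
  k = 2: (43 + 3)/49 = 46/49 = 0.9388
  k = 3: (43 + 3 + 3)/49 = 49/49 = 1

Summary (fraction, with percent):

explained: PC1 0.8776 (87.76%), PC2 0.0612 (6.12%), PC3 0.0612 (6.12%);  cumulative: 0.8776, 0.9388, 1


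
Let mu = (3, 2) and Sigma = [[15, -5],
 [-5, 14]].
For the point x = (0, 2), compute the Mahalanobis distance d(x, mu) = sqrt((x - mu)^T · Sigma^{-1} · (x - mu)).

Step 1 — centre the observation: (x - mu) = (-3, 0).

Step 2 — invert Sigma. det(Sigma) = 15·14 - (-5)² = 185.
  Sigma^{-1} = (1/det) · [[d, -b], [-b, a]] = [[0.0757, 0.027],
 [0.027, 0.0811]].

Step 3 — form the quadratic (x - mu)^T · Sigma^{-1} · (x - mu):
  Sigma^{-1} · (x - mu) = (-0.227, -0.0811).
  (x - mu)^T · [Sigma^{-1} · (x - mu)] = (-3)·(-0.227) + (0)·(-0.0811) = 0.6811.

Step 4 — take square root: d = √(0.6811) ≈ 0.8253.

d(x, mu) = √(0.6811) ≈ 0.8253


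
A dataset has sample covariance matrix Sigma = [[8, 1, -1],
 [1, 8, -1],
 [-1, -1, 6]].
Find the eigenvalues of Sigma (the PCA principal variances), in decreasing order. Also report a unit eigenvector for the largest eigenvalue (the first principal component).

Step 1 — characteristic polynomial p(λ) = det(λI - Sigma) = λ³ - tr·λ² + c_1·λ - det, where tr = trace, c_1 = sum of the principal 2×2 minors, det = det(Sigma):
  tr = 8 + 8 + 6 = 22,
  c_1 = (8·8 - (1)²) + (8·6 - (-1)²) + (8·6 - (-1)²) = 63 + 47 + 47 = 157,
  det = 8·(8·6 - (-1)²) - (1)·((1)·6 - (-1)·(-1)) + (-1)·((1)·(-1) - 8·(-1)) = 8·(47) - (1)·(5) + (-1)·(7) = 364.
  So p(λ) = λ³ - 22λ² + 157λ - 364.
Step 2 — look for an integer root (rational root theorem: any rational root is an integer divisor of 364). Testing λ = 7:
  p(7) = 343 - 1078 + 1099 - 364 = 0  ✓
  Dividing out (λ - 7): p(λ) = (λ - 7)(λ² - 15λ + 52).
Step 3 — remaining eigenvalues from the quadratic λ² - 15λ + 52 = 0:
  Δ = 15² - 4·52 = 225 - 208 = 17,  λ = (15 ± √17)/2 = (15 ± 4.1231)/2 ≈ 9.5616 or 5.4384.
  Sorted: λ_1 = 9.5616,  λ_2 = 7,  λ_3 = 5.4384  (check: sum = 22 = tr ✓).

Step 4 — unit eigenvector for λ_1 ≈ 9.5616: v spans the null space of (Sigma - λ_1 I), whose rows are
  r_1 = (-1.5616, 1, -1),  r_2 = (1, -1.5616, -1),  r_3 = (-1, -1, -3.5616).
  v is orthogonal to every row, so take v ∝ r_1 × r_2 = ((1)·(-1) - (-1)·(-1.5616), (-1)·(1) - (-1.5616)·(-1), (-1.5616)·(-1.5616) - (1)·(1)) ≈ (-2.5616, -2.5616, 1.4384).
  Rescale (multiply by -1 so the first nonzero entry is positive): u = (2.5616, 2.5616, -1.4384).
  ||u|| = √((2.5616)² + (2.5616)² + (-1.4384)²) = √(15.1922) ≈ 3.8977,  v_1 = u/||u|| ≈ (0.6572, 0.6572, -0.369) (||v_1|| = 1).

λ_1 = 9.5616,  λ_2 = 7,  λ_3 = 5.4384;  v_1 ≈ (0.6572, 0.6572, -0.369)


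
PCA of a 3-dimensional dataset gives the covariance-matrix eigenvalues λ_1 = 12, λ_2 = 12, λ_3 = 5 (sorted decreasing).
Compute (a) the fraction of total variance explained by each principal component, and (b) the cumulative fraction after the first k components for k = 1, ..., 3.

Step 1 — total variance = trace(Sigma) = Σ λ_i = 12 + 12 + 5 = 29.

Step 2 — fraction explained by component i = λ_i / Σ λ:
  PC1: 12/29 = 0.4138
  PC2: 12/29 = 0.4138
  PC3: 5/29 = 0.1724

Step 3 — cumulative fraction after k components = (λ_1 + ... + λ_k) / Σ λ:
  k = 1: 12/29 = 0.4138
  k = 2: (12 + 12)/29 = 24/29 = 0.8276
  k = 3: (12 + 12 + 5)/29 = 29/29 = 1

Summary (fraction, with percent):

explained: PC1 0.4138 (41.38%), PC2 0.4138 (41.38%), PC3 0.1724 (17.24%);  cumulative: 0.4138, 0.8276, 1


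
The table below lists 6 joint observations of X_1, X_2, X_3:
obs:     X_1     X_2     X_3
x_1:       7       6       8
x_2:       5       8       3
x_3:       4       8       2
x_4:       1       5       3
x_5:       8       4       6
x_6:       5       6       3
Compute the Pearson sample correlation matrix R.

Step 1 — column means:
  mean(X_1) = (7 + 5 + 4 + 1 + 8 + 5) / 6 = 30/6 = 5
  mean(X_2) = (6 + 8 + 8 + 5 + 4 + 6) / 6 = 37/6 = 6.1667
  mean(X_3) = (8 + 3 + 2 + 3 + 6 + 3) / 6 = 25/6 = 4.1667

Step 2 — sample variances and covariances s[i,j] = (1/(n-1)) · Σ_k (x_{k,i} - mean_i) · (x_{k,j} - mean_j), with n-1 = 5:
  s[X_1,X_1] = ((2)·(2) + (0)·(0) + (-1)·(-1) + (-4)·(-4) + (3)·(3) + (0)·(0)) / 5 = 30/5 = 6
  s[X_1,X_2] = ((2)·(-0.1667) + (0)·(1.8333) + (-1)·(1.8333) + (-4)·(-1.1667) + (3)·(-2.1667) + (0)·(-0.1667)) / 5 = -4/5 = -0.8
  s[X_1,X_3] = ((2)·(3.8333) + (0)·(-1.1667) + (-1)·(-2.1667) + (-4)·(-1.1667) + (3)·(1.8333) + (0)·(-1.1667)) / 5 = 20/5 = 4
  s[X_2,X_2] = ((-0.1667)·(-0.1667) + (1.8333)·(1.8333) + (1.8333)·(1.8333) + (-1.1667)·(-1.1667) + (-2.1667)·(-2.1667) + (-0.1667)·(-0.1667)) / 5 = 12.8333/5 = 2.5667
  s[X_2,X_3] = ((-0.1667)·(3.8333) + (1.8333)·(-1.1667) + (1.8333)·(-2.1667) + (-1.1667)·(-1.1667) + (-2.1667)·(1.8333) + (-0.1667)·(-1.1667)) / 5 = -9.1667/5 = -1.8333
  s[X_3,X_3] = ((3.8333)·(3.8333) + (-1.1667)·(-1.1667) + (-2.1667)·(-2.1667) + (-1.1667)·(-1.1667) + (1.8333)·(1.8333) + (-1.1667)·(-1.1667)) / 5 = 26.8333/5 = 5.3667
  Sample standard deviations s_i = √(s[i,i]):
  s(X_1) = √(6) = 2.4495
  s(X_2) = √(2.5667) = 1.6021
  s(X_3) = √(5.3667) = 2.3166

Step 3 — r_{ij} = s_{ij} / (s_i · s_j):
  r[X_1,X_1] = 1 (diagonal).
  r[X_1,X_2] = -0.8 / (2.4495 · 1.6021) = -0.8 / 3.9243 = -0.2039
  r[X_1,X_3] = 4 / (2.4495 · 2.3166) = 4 / 5.6745 = 0.7049
  r[X_2,X_2] = 1 (diagonal).
  r[X_2,X_3] = -1.8333 / (1.6021 · 2.3166) = -1.8333 / 3.7114 = -0.494
  r[X_3,X_3] = 1 (diagonal).

R is symmetric with unit diagonal. Assembling:

R = [[1, -0.2039, 0.7049],
 [-0.2039, 1, -0.494],
 [0.7049, -0.494, 1]]


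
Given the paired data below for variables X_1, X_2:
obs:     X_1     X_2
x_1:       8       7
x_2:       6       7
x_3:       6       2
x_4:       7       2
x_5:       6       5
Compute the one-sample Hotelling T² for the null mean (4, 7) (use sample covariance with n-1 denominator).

Step 1 — sample mean vector:
  mean(X_1) = (8 + 6 + 6 + 7 + 6) / 5 = 33/5 = 6.6
  mean(X_2) = (7 + 7 + 2 + 2 + 5) / 5 = 23/5 = 4.6
  x̄ = (6.6, 4.6),  deviation x̄ - mu_0 = (6.6, 4.6) - (4, 7) = (2.6, -2.4).

Step 2 — sample covariance matrix, S[i,j] = (1/(n-1)) · Σ_k (x_{k,i} - mean_i) · (x_{k,j} - mean_j), divisor n-1 = 4:
  S[X_1,X_1] = ((1.4)·(1.4) + (-0.6)·(-0.6) + (-0.6)·(-0.6) + (0.4)·(0.4) + (-0.6)·(-0.6)) / 4 = 3.2/4 = 0.8
  S[X_1,X_2] = ((1.4)·(2.4) + (-0.6)·(2.4) + (-0.6)·(-2.6) + (0.4)·(-2.6) + (-0.6)·(0.4)) / 4 = 2.2/4 = 0.55
  S[X_2,X_2] = ((2.4)·(2.4) + (2.4)·(2.4) + (-2.6)·(-2.6) + (-2.6)·(-2.6) + (0.4)·(0.4)) / 4 = 25.2/4 = 6.3
  S = [[0.8, 0.55],
 [0.55, 6.3]].

Step 3 — invert S. det(S) = 0.8·6.3 - (0.55)² = 4.7375.
  S^{-1} = (1/det) · [[d, -b], [-b, a]] = [[1.3298, -0.1161],
 [-0.1161, 0.1689]].

Step 4 — quadratic form (x̄ - mu_0)^T · S^{-1} · (x̄ - mu_0):
  S^{-1} · (x̄ - mu_0) = (3.7361, -0.7071),
  (x̄ - mu_0)^T · [...] = (2.6)·(3.7361) + (-2.4)·(-0.7071) = 11.4111.

Step 5 — scale by n: T² = 5 · 11.4111 = 57.0554.

T² ≈ 57.0554


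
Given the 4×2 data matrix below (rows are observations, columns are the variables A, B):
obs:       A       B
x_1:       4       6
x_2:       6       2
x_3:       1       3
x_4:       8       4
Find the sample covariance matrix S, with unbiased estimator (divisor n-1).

Step 1 — column means:
  mean(A) = (4 + 6 + 1 + 8) / 4 = 19/4 = 4.75
  mean(B) = (6 + 2 + 3 + 4) / 4 = 15/4 = 3.75

Step 2 — sample covariance S[i,j] = (1/(n-1)) · Σ_k (x_{k,i} - mean_i) · (x_{k,j} - mean_j), with n-1 = 3.
  S[A,A] = ((-0.75)·(-0.75) + (1.25)·(1.25) + (-3.75)·(-3.75) + (3.25)·(3.25)) / 3 = 26.75/3 = 8.9167
  S[A,B] = ((-0.75)·(2.25) + (1.25)·(-1.75) + (-3.75)·(-0.75) + (3.25)·(0.25)) / 3 = -0.25/3 = -0.0833
  S[B,B] = ((2.25)·(2.25) + (-1.75)·(-1.75) + (-0.75)·(-0.75) + (0.25)·(0.25)) / 3 = 8.75/3 = 2.9167

S is symmetric (S[j,i] = S[i,j]). Assembling:

S = [[8.9167, -0.0833],
 [-0.0833, 2.9167]]


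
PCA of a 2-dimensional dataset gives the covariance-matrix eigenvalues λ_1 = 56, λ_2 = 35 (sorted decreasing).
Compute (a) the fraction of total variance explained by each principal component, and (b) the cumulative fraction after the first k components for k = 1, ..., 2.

Step 1 — total variance = trace(Sigma) = Σ λ_i = 56 + 35 = 91.

Step 2 — fraction explained by component i = λ_i / Σ λ:
  PC1: 56/91 = 0.6154
  PC2: 35/91 = 0.3846

Step 3 — cumulative fraction after k components = (λ_1 + ... + λ_k) / Σ λ:
  k = 1: 56/91 = 0.6154
  k = 2: (56 + 35)/91 = 91/91 = 1

Summary (fraction, with percent):

explained: PC1 0.6154 (61.54%), PC2 0.3846 (38.46%);  cumulative: 0.6154, 1


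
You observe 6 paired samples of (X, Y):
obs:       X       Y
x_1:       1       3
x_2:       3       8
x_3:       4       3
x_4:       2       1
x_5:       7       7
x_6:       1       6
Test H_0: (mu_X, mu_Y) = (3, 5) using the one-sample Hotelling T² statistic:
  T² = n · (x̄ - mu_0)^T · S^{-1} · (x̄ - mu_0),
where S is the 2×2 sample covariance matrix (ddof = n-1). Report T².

Step 1 — sample mean vector:
  mean(X) = (1 + 3 + 4 + 2 + 7 + 1) / 6 = 18/6 = 3
  mean(Y) = (3 + 8 + 3 + 1 + 7 + 6) / 6 = 28/6 = 4.6667
  x̄ = (3, 4.6667),  deviation x̄ - mu_0 = (3, 4.6667) - (3, 5) = (0, -0.3333).

Step 2 — sample covariance matrix, S[i,j] = (1/(n-1)) · Σ_k (x_{k,i} - mean_i) · (x_{k,j} - mean_j), divisor n-1 = 5:
  S[X,X] = ((-2)·(-2) + (0)·(0) + (1)·(1) + (-1)·(-1) + (4)·(4) + (-2)·(-2)) / 5 = 26/5 = 5.2
  S[X,Y] = ((-2)·(-1.6667) + (0)·(3.3333) + (1)·(-1.6667) + (-1)·(-3.6667) + (4)·(2.3333) + (-2)·(1.3333)) / 5 = 12/5 = 2.4
  S[Y,Y] = ((-1.6667)·(-1.6667) + (3.3333)·(3.3333) + (-1.6667)·(-1.6667) + (-3.6667)·(-3.6667) + (2.3333)·(2.3333) + (1.3333)·(1.3333)) / 5 = 37.3333/5 = 7.4667
  S = [[5.2, 2.4],
 [2.4, 7.4667]].

Step 3 — invert S. det(S) = 5.2·7.4667 - (2.4)² = 33.0667.
  S^{-1} = (1/det) · [[d, -b], [-b, a]] = [[0.2258, -0.0726],
 [-0.0726, 0.1573]].

Step 4 — quadratic form (x̄ - mu_0)^T · S^{-1} · (x̄ - mu_0):
  S^{-1} · (x̄ - mu_0) = (0.0242, -0.0524),
  (x̄ - mu_0)^T · [...] = (0)·(0.0242) + (-0.3333)·(-0.0524) = 0.0175.

Step 5 — scale by n: T² = 6 · 0.0175 = 0.1048.

T² ≈ 0.1048


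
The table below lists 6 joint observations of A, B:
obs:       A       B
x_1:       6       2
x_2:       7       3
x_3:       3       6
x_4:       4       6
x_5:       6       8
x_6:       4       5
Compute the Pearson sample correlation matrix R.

Step 1 — column means:
  mean(A) = (6 + 7 + 3 + 4 + 6 + 4) / 6 = 30/6 = 5
  mean(B) = (2 + 3 + 6 + 6 + 8 + 5) / 6 = 30/6 = 5

Step 2 — sample variances and covariances s[i,j] = (1/(n-1)) · Σ_k (x_{k,i} - mean_i) · (x_{k,j} - mean_j), with n-1 = 5:
  s[A,A] = ((1)·(1) + (2)·(2) + (-2)·(-2) + (-1)·(-1) + (1)·(1) + (-1)·(-1)) / 5 = 12/5 = 2.4
  s[A,B] = ((1)·(-3) + (2)·(-2) + (-2)·(1) + (-1)·(1) + (1)·(3) + (-1)·(0)) / 5 = -7/5 = -1.4
  s[B,B] = ((-3)·(-3) + (-2)·(-2) + (1)·(1) + (1)·(1) + (3)·(3) + (0)·(0)) / 5 = 24/5 = 4.8
  Sample standard deviations s_i = √(s[i,i]):
  s(A) = √(2.4) = 1.5492
  s(B) = √(4.8) = 2.1909

Step 3 — r_{ij} = s_{ij} / (s_i · s_j):
  r[A,A] = 1 (diagonal).
  r[A,B] = -1.4 / (1.5492 · 2.1909) = -1.4 / 3.3941 = -0.4125
  r[B,B] = 1 (diagonal).

R is symmetric with unit diagonal. Assembling:

R = [[1, -0.4125],
 [-0.4125, 1]]


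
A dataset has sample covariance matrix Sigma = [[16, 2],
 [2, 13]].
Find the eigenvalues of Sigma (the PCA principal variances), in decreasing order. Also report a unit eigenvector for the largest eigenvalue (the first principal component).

Step 1 — characteristic polynomial of 2×2 Sigma:
  det(Sigma - λI) = λ² - trace · λ + det = 0.
  trace = 16 + 13 = 29, det = 16·13 - (2)² = 204.
Step 2 — discriminant:
  Δ = trace² - 4·det = 841 - 816 = 25.
Step 3 — eigenvalues:
  λ = (trace ± √Δ)/2 = (29 ± 5)/2,
  λ_1 = 17,  λ_2 = 12.

Step 4 — unit eigenvector for λ_1: solve (Sigma - λ_1 I)v = 0. First row:
  (16 - 17)·v_x + (2)·v_y = 0, i.e. (-1)·v_x + (2)·v_y = 0,
  so v ∝ (b, λ_1 - a) = (2, 1) = u.
  ||u|| = √((2)² + (1)²) = √(5) ≈ 2.2361,
  v_1 = u/||u|| ≈ (0.8944, 0.4472) (||v_1|| = 1).

λ_1 = 17,  λ_2 = 12;  v_1 ≈ (0.8944, 0.4472)


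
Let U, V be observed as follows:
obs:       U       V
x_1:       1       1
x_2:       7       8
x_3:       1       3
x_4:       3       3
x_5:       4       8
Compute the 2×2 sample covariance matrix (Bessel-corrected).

Step 1 — column means:
  mean(U) = (1 + 7 + 1 + 3 + 4) / 5 = 16/5 = 3.2
  mean(V) = (1 + 8 + 3 + 3 + 8) / 5 = 23/5 = 4.6

Step 2 — sample covariance S[i,j] = (1/(n-1)) · Σ_k (x_{k,i} - mean_i) · (x_{k,j} - mean_j), with n-1 = 4.
  S[U,U] = ((-2.2)·(-2.2) + (3.8)·(3.8) + (-2.2)·(-2.2) + (-0.2)·(-0.2) + (0.8)·(0.8)) / 4 = 24.8/4 = 6.2
  S[U,V] = ((-2.2)·(-3.6) + (3.8)·(3.4) + (-2.2)·(-1.6) + (-0.2)·(-1.6) + (0.8)·(3.4)) / 4 = 27.4/4 = 6.85
  S[V,V] = ((-3.6)·(-3.6) + (3.4)·(3.4) + (-1.6)·(-1.6) + (-1.6)·(-1.6) + (3.4)·(3.4)) / 4 = 41.2/4 = 10.3

S is symmetric (S[j,i] = S[i,j]). Assembling:

S = [[6.2, 6.85],
 [6.85, 10.3]]


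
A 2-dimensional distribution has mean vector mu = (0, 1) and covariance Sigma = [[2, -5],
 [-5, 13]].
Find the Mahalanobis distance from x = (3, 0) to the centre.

Step 1 — centre the observation: (x - mu) = (3, -1).

Step 2 — invert Sigma. det(Sigma) = 2·13 - (-5)² = 1.
  Sigma^{-1} = (1/det) · [[d, -b], [-b, a]] = [[13, 5],
 [5, 2]].

Step 3 — form the quadratic (x - mu)^T · Sigma^{-1} · (x - mu):
  Sigma^{-1} · (x - mu) = (34, 13).
  (x - mu)^T · [Sigma^{-1} · (x - mu)] = (3)·(34) + (-1)·(13) = 89.

Step 4 — take square root: d = √(89) ≈ 9.434.

d(x, mu) = √(89) ≈ 9.434


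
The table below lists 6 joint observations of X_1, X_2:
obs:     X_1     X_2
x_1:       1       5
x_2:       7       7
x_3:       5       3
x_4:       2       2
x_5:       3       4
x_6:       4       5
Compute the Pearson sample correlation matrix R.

Step 1 — column means:
  mean(X_1) = (1 + 7 + 5 + 2 + 3 + 4) / 6 = 22/6 = 3.6667
  mean(X_2) = (5 + 7 + 3 + 2 + 4 + 5) / 6 = 26/6 = 4.3333

Step 2 — sample variances and covariances s[i,j] = (1/(n-1)) · Σ_k (x_{k,i} - mean_i) · (x_{k,j} - mean_j), with n-1 = 5:
  s[X_1,X_1] = ((-2.6667)·(-2.6667) + (3.3333)·(3.3333) + (1.3333)·(1.3333) + (-1.6667)·(-1.6667) + (-0.6667)·(-0.6667) + (0.3333)·(0.3333)) / 5 = 23.3333/5 = 4.6667
  s[X_1,X_2] = ((-2.6667)·(0.6667) + (3.3333)·(2.6667) + (1.3333)·(-1.3333) + (-1.6667)·(-2.3333) + (-0.6667)·(-0.3333) + (0.3333)·(0.6667)) / 5 = 9.6667/5 = 1.9333
  s[X_2,X_2] = ((0.6667)·(0.6667) + (2.6667)·(2.6667) + (-1.3333)·(-1.3333) + (-2.3333)·(-2.3333) + (-0.3333)·(-0.3333) + (0.6667)·(0.6667)) / 5 = 15.3333/5 = 3.0667
  Sample standard deviations s_i = √(s[i,i]):
  s(X_1) = √(4.6667) = 2.1602
  s(X_2) = √(3.0667) = 1.7512

Step 3 — r_{ij} = s_{ij} / (s_i · s_j):
  r[X_1,X_1] = 1 (diagonal).
  r[X_1,X_2] = 1.9333 / (2.1602 · 1.7512) = 1.9333 / 3.783 = 0.5111
  r[X_2,X_2] = 1 (diagonal).

R is symmetric with unit diagonal. Assembling:

R = [[1, 0.5111],
 [0.5111, 1]]


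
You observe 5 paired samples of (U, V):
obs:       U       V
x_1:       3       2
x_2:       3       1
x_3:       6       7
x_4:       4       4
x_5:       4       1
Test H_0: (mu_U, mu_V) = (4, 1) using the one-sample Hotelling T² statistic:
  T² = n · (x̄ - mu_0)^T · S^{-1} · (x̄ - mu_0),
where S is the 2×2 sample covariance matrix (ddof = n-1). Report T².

Step 1 — sample mean vector:
  mean(U) = (3 + 3 + 6 + 4 + 4) / 5 = 20/5 = 4
  mean(V) = (2 + 1 + 7 + 4 + 1) / 5 = 15/5 = 3
  x̄ = (4, 3),  deviation x̄ - mu_0 = (4, 3) - (4, 1) = (0, 2).

Step 2 — sample covariance matrix, S[i,j] = (1/(n-1)) · Σ_k (x_{k,i} - mean_i) · (x_{k,j} - mean_j), divisor n-1 = 4:
  S[U,U] = ((-1)·(-1) + (-1)·(-1) + (2)·(2) + (0)·(0) + (0)·(0)) / 4 = 6/4 = 1.5
  S[U,V] = ((-1)·(-1) + (-1)·(-2) + (2)·(4) + (0)·(1) + (0)·(-2)) / 4 = 11/4 = 2.75
  S[V,V] = ((-1)·(-1) + (-2)·(-2) + (4)·(4) + (1)·(1) + (-2)·(-2)) / 4 = 26/4 = 6.5
  S = [[1.5, 2.75],
 [2.75, 6.5]].

Step 3 — invert S. det(S) = 1.5·6.5 - (2.75)² = 2.1875.
  S^{-1} = (1/det) · [[d, -b], [-b, a]] = [[2.9714, -1.2571],
 [-1.2571, 0.6857]].

Step 4 — quadratic form (x̄ - mu_0)^T · S^{-1} · (x̄ - mu_0):
  S^{-1} · (x̄ - mu_0) = (-2.5143, 1.3714),
  (x̄ - mu_0)^T · [...] = (0)·(-2.5143) + (2)·(1.3714) = 2.7429.

Step 5 — scale by n: T² = 5 · 2.7429 = 13.7143.

T² ≈ 13.7143


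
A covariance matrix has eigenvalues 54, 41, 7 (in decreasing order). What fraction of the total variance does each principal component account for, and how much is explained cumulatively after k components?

Step 1 — total variance = trace(Sigma) = Σ λ_i = 54 + 41 + 7 = 102.

Step 2 — fraction explained by component i = λ_i / Σ λ:
  PC1: 54/102 = 0.5294
  PC2: 41/102 = 0.402
  PC3: 7/102 = 0.0686

Step 3 — cumulative fraction after k components = (λ_1 + ... + λ_k) / Σ λ:
  k = 1: 54/102 = 0.5294
  k = 2: (54 + 41)/102 = 95/102 = 0.9314
  k = 3: (54 + 41 + 7)/102 = 102/102 = 1

Summary (fraction, with percent):

explained: PC1 0.5294 (52.94%), PC2 0.402 (40.2%), PC3 0.0686 (6.86%);  cumulative: 0.5294, 0.9314, 1


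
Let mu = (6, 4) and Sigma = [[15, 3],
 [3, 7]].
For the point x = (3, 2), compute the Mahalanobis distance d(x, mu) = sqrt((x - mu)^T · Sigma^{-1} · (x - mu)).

Step 1 — centre the observation: (x - mu) = (-3, -2).

Step 2 — invert Sigma. det(Sigma) = 15·7 - (3)² = 96.
  Sigma^{-1} = (1/det) · [[d, -b], [-b, a]] = [[0.0729, -0.0312],
 [-0.0312, 0.1562]].

Step 3 — form the quadratic (x - mu)^T · Sigma^{-1} · (x - mu):
  Sigma^{-1} · (x - mu) = (-0.1562, -0.2188).
  (x - mu)^T · [Sigma^{-1} · (x - mu)] = (-3)·(-0.1562) + (-2)·(-0.2188) = 0.9062.

Step 4 — take square root: d = √(0.9062) ≈ 0.952.

d(x, mu) = √(0.9062) ≈ 0.952


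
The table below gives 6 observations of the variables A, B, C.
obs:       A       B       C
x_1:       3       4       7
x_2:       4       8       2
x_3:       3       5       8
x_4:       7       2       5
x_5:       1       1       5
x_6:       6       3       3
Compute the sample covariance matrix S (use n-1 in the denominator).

Step 1 — column means:
  mean(A) = (3 + 4 + 3 + 7 + 1 + 6) / 6 = 24/6 = 4
  mean(B) = (4 + 8 + 5 + 2 + 1 + 3) / 6 = 23/6 = 3.8333
  mean(C) = (7 + 2 + 8 + 5 + 5 + 3) / 6 = 30/6 = 5

Step 2 — sample covariance S[i,j] = (1/(n-1)) · Σ_k (x_{k,i} - mean_i) · (x_{k,j} - mean_j), with n-1 = 5.
  S[A,A] = ((-1)·(-1) + (0)·(0) + (-1)·(-1) + (3)·(3) + (-3)·(-3) + (2)·(2)) / 5 = 24/5 = 4.8
  S[A,B] = ((-1)·(0.1667) + (0)·(4.1667) + (-1)·(1.1667) + (3)·(-1.8333) + (-3)·(-2.8333) + (2)·(-0.8333)) / 5 = 0/5 = 0
  S[A,C] = ((-1)·(2) + (0)·(-3) + (-1)·(3) + (3)·(0) + (-3)·(0) + (2)·(-2)) / 5 = -9/5 = -1.8
  S[B,B] = ((0.1667)·(0.1667) + (4.1667)·(4.1667) + (1.1667)·(1.1667) + (-1.8333)·(-1.8333) + (-2.8333)·(-2.8333) + (-0.8333)·(-0.8333)) / 5 = 30.8333/5 = 6.1667
  S[B,C] = ((0.1667)·(2) + (4.1667)·(-3) + (1.1667)·(3) + (-1.8333)·(0) + (-2.8333)·(0) + (-0.8333)·(-2)) / 5 = -7/5 = -1.4
  S[C,C] = ((2)·(2) + (-3)·(-3) + (3)·(3) + (0)·(0) + (0)·(0) + (-2)·(-2)) / 5 = 26/5 = 5.2

S is symmetric (S[j,i] = S[i,j]). Assembling:

S = [[4.8, 0, -1.8],
 [0, 6.1667, -1.4],
 [-1.8, -1.4, 5.2]]


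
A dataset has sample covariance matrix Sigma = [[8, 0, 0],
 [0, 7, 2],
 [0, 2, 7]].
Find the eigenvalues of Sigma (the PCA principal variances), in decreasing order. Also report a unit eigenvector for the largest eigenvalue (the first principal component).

Step 1 — characteristic polynomial p(λ) = det(λI - Sigma) = λ³ - tr·λ² + c_1·λ - det, where tr = trace, c_1 = sum of the principal 2×2 minors, det = det(Sigma):
  tr = 8 + 7 + 7 = 22,
  c_1 = (8·7 - (0)²) + (8·7 - (0)²) + (7·7 - (2)²) = 56 + 56 + 45 = 157,
  det = 8·(7·7 - (2)²) - (0)·((0)·7 - (2)·(0)) + (0)·((0)·(2) - 7·(0)) = 8·(45) - (0)·(0) + (0)·(0) = 360.
  So p(λ) = λ³ - 22λ² + 157λ - 360.
Step 2 — look for an integer root (rational root theorem: any rational root is an integer divisor of 360). Testing λ = 5:
  p(5) = 125 - 550 + 785 - 360 = 0  ✓
  Dividing out (λ - 5): p(λ) = (λ - 5)(λ² - 17λ + 72).
Step 3 — remaining eigenvalues from the quadratic λ² - 17λ + 72 = 0:
  Δ = 17² - 4·72 = 289 - 288 = 1,  λ = (17 ± √1)/2 = (17 ± 1)/2 = 9 or 8.
  Sorted: λ_1 = 9,  λ_2 = 8,  λ_3 = 5  (check: sum = 22 = tr ✓).

Step 4 — unit eigenvector for λ_1 = 9: v spans the null space of (Sigma - λ_1 I), whose rows are
  r_1 = (-1, 0, 0),  r_2 = (0, -2, 2),  r_3 = (0, 2, -2).
  v is orthogonal to every row, so take v ∝ r_1 × r_2 = ((0)·(2) - (0)·(-2), (0)·(0) - (-1)·(2), (-1)·(-2) - (0)·(0)) = (0, 2, 2).
  Rescale (divide by 2): u = (0, 1, 1).
  ||u|| = √((0)² + (1)² + (1)²) = √(2) ≈ 1.4142,  v_1 = u/||u|| ≈ (0, 0.7071, 0.7071) (||v_1|| = 1).

λ_1 = 9,  λ_2 = 8,  λ_3 = 5;  v_1 ≈ (0, 0.7071, 0.7071)


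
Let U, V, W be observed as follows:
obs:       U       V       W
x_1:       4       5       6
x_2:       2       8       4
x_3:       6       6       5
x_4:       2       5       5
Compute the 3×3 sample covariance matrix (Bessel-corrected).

Step 1 — column means:
  mean(U) = (4 + 2 + 6 + 2) / 4 = 14/4 = 3.5
  mean(V) = (5 + 8 + 6 + 5) / 4 = 24/4 = 6
  mean(W) = (6 + 4 + 5 + 5) / 4 = 20/4 = 5

Step 2 — sample covariance S[i,j] = (1/(n-1)) · Σ_k (x_{k,i} - mean_i) · (x_{k,j} - mean_j), with n-1 = 3.
  S[U,U] = ((0.5)·(0.5) + (-1.5)·(-1.5) + (2.5)·(2.5) + (-1.5)·(-1.5)) / 3 = 11/3 = 3.6667
  S[U,V] = ((0.5)·(-1) + (-1.5)·(2) + (2.5)·(0) + (-1.5)·(-1)) / 3 = -2/3 = -0.6667
  S[U,W] = ((0.5)·(1) + (-1.5)·(-1) + (2.5)·(0) + (-1.5)·(0)) / 3 = 2/3 = 0.6667
  S[V,V] = ((-1)·(-1) + (2)·(2) + (0)·(0) + (-1)·(-1)) / 3 = 6/3 = 2
  S[V,W] = ((-1)·(1) + (2)·(-1) + (0)·(0) + (-1)·(0)) / 3 = -3/3 = -1
  S[W,W] = ((1)·(1) + (-1)·(-1) + (0)·(0) + (0)·(0)) / 3 = 2/3 = 0.6667

S is symmetric (S[j,i] = S[i,j]). Assembling:

S = [[3.6667, -0.6667, 0.6667],
 [-0.6667, 2, -1],
 [0.6667, -1, 0.6667]]


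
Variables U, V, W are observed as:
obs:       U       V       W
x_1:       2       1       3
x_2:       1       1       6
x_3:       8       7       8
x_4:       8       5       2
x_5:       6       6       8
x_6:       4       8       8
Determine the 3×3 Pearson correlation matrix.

Step 1 — column means:
  mean(U) = (2 + 1 + 8 + 8 + 6 + 4) / 6 = 29/6 = 4.8333
  mean(V) = (1 + 1 + 7 + 5 + 6 + 8) / 6 = 28/6 = 4.6667
  mean(W) = (3 + 6 + 8 + 2 + 8 + 8) / 6 = 35/6 = 5.8333

Step 2 — sample variances and covariances s[i,j] = (1/(n-1)) · Σ_k (x_{k,i} - mean_i) · (x_{k,j} - mean_j), with n-1 = 5:
  s[U,U] = ((-2.8333)·(-2.8333) + (-3.8333)·(-3.8333) + (3.1667)·(3.1667) + (3.1667)·(3.1667) + (1.1667)·(1.1667) + (-0.8333)·(-0.8333)) / 5 = 44.8333/5 = 8.9667
  s[U,V] = ((-2.8333)·(-3.6667) + (-3.8333)·(-3.6667) + (3.1667)·(2.3333) + (3.1667)·(0.3333) + (1.1667)·(1.3333) + (-0.8333)·(3.3333)) / 5 = 31.6667/5 = 6.3333
  s[U,W] = ((-2.8333)·(-2.8333) + (-3.8333)·(0.1667) + (3.1667)·(2.1667) + (3.1667)·(-3.8333) + (1.1667)·(2.1667) + (-0.8333)·(2.1667)) / 5 = 2.8333/5 = 0.5667
  s[V,V] = ((-3.6667)·(-3.6667) + (-3.6667)·(-3.6667) + (2.3333)·(2.3333) + (0.3333)·(0.3333) + (1.3333)·(1.3333) + (3.3333)·(3.3333)) / 5 = 45.3333/5 = 9.0667
  s[V,W] = ((-3.6667)·(-2.8333) + (-3.6667)·(0.1667) + (2.3333)·(2.1667) + (0.3333)·(-3.8333) + (1.3333)·(2.1667) + (3.3333)·(2.1667)) / 5 = 23.6667/5 = 4.7333
  s[W,W] = ((-2.8333)·(-2.8333) + (0.1667)·(0.1667) + (2.1667)·(2.1667) + (-3.8333)·(-3.8333) + (2.1667)·(2.1667) + (2.1667)·(2.1667)) / 5 = 36.8333/5 = 7.3667
  Sample standard deviations s_i = √(s[i,i]):
  s(U) = √(8.9667) = 2.9944
  s(V) = √(9.0667) = 3.0111
  s(W) = √(7.3667) = 2.7142

Step 3 — r_{ij} = s_{ij} / (s_i · s_j):
  r[U,U] = 1 (diagonal).
  r[U,V] = 6.3333 / (2.9944 · 3.0111) = 6.3333 / 9.0165 = 0.7024
  r[U,W] = 0.5667 / (2.9944 · 2.7142) = 0.5667 / 8.1274 = 0.0697
  r[V,V] = 1 (diagonal).
  r[V,W] = 4.7333 / (3.0111 · 2.7142) = 4.7333 / 8.1726 = 0.5792
  r[W,W] = 1 (diagonal).

R is symmetric with unit diagonal. Assembling:

R = [[1, 0.7024, 0.0697],
 [0.7024, 1, 0.5792],
 [0.0697, 0.5792, 1]]


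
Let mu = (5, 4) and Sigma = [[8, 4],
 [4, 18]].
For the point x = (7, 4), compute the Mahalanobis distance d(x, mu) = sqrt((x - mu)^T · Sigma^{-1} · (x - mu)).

Step 1 — centre the observation: (x - mu) = (2, 0).

Step 2 — invert Sigma. det(Sigma) = 8·18 - (4)² = 128.
  Sigma^{-1} = (1/det) · [[d, -b], [-b, a]] = [[0.1406, -0.0312],
 [-0.0312, 0.0625]].

Step 3 — form the quadratic (x - mu)^T · Sigma^{-1} · (x - mu):
  Sigma^{-1} · (x - mu) = (0.2812, -0.0625).
  (x - mu)^T · [Sigma^{-1} · (x - mu)] = (2)·(0.2812) + (0)·(-0.0625) = 0.5625.

Step 4 — take square root: d = √(0.5625) ≈ 0.75.

d(x, mu) = √(0.5625) ≈ 0.75


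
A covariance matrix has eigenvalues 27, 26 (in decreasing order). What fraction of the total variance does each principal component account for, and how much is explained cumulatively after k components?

Step 1 — total variance = trace(Sigma) = Σ λ_i = 27 + 26 = 53.

Step 2 — fraction explained by component i = λ_i / Σ λ:
  PC1: 27/53 = 0.5094
  PC2: 26/53 = 0.4906

Step 3 — cumulative fraction after k components = (λ_1 + ... + λ_k) / Σ λ:
  k = 1: 27/53 = 0.5094
  k = 2: (27 + 26)/53 = 53/53 = 1

Summary (fraction, with percent):

explained: PC1 0.5094 (50.94%), PC2 0.4906 (49.06%);  cumulative: 0.5094, 1


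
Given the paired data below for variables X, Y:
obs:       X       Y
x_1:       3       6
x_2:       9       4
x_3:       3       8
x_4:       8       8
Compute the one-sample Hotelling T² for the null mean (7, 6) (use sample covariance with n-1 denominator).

Step 1 — sample mean vector:
  mean(X) = (3 + 9 + 3 + 8) / 4 = 23/4 = 5.75
  mean(Y) = (6 + 4 + 8 + 8) / 4 = 26/4 = 6.5
  x̄ = (5.75, 6.5),  deviation x̄ - mu_0 = (5.75, 6.5) - (7, 6) = (-1.25, 0.5).

Step 2 — sample covariance matrix, S[i,j] = (1/(n-1)) · Σ_k (x_{k,i} - mean_i) · (x_{k,j} - mean_j), divisor n-1 = 3:
  S[X,X] = ((-2.75)·(-2.75) + (3.25)·(3.25) + (-2.75)·(-2.75) + (2.25)·(2.25)) / 3 = 30.75/3 = 10.25
  S[X,Y] = ((-2.75)·(-0.5) + (3.25)·(-2.5) + (-2.75)·(1.5) + (2.25)·(1.5)) / 3 = -7.5/3 = -2.5
  S[Y,Y] = ((-0.5)·(-0.5) + (-2.5)·(-2.5) + (1.5)·(1.5) + (1.5)·(1.5)) / 3 = 11/3 = 3.6667
  S = [[10.25, -2.5],
 [-2.5, 3.6667]].

Step 3 — invert S. det(S) = 10.25·3.6667 - (-2.5)² = 31.3333.
  S^{-1} = (1/det) · [[d, -b], [-b, a]] = [[0.117, 0.0798],
 [0.0798, 0.3271]].

Step 4 — quadratic form (x̄ - mu_0)^T · S^{-1} · (x̄ - mu_0):
  S^{-1} · (x̄ - mu_0) = (-0.1064, 0.0638),
  (x̄ - mu_0)^T · [...] = (-1.25)·(-0.1064) + (0.5)·(0.0638) = 0.1649.

Step 5 — scale by n: T² = 4 · 0.1649 = 0.6596.

T² ≈ 0.6596


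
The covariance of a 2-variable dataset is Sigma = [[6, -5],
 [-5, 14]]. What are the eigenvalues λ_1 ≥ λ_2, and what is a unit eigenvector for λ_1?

Step 1 — characteristic polynomial of 2×2 Sigma:
  det(Sigma - λI) = λ² - trace · λ + det = 0.
  trace = 6 + 14 = 20, det = 6·14 - (-5)² = 59.
Step 2 — discriminant:
  Δ = trace² - 4·det = 400 - 236 = 164.
Step 3 — eigenvalues:
  λ = (trace ± √Δ)/2 = (20 ± 12.8062)/2,
  λ_1 = 16.4031,  λ_2 = 3.5969.

Step 4 — unit eigenvector for λ_1: solve (Sigma - λ_1 I)v = 0. First row:
  (6 - 16.4031)·v_x + (-5)·v_y = 0, i.e. (-10.4031)·v_x + (-5)·v_y = 0,
  so v ∝ (b, λ_1 - a) = (-5, 10.4031); multiply by -1 so the first entry is positive: u = (5, -10.4031).
  ||u|| = √((5)² + (-10.4031)²) = √(133.225) ≈ 11.5423,
  v_1 = u/||u|| ≈ (0.4332, -0.9013) (||v_1|| = 1).

λ_1 = 16.4031,  λ_2 = 3.5969;  v_1 ≈ (0.4332, -0.9013)


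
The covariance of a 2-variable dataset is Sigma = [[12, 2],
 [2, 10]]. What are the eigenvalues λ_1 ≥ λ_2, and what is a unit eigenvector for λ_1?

Step 1 — characteristic polynomial of 2×2 Sigma:
  det(Sigma - λI) = λ² - trace · λ + det = 0.
  trace = 12 + 10 = 22, det = 12·10 - (2)² = 116.
Step 2 — discriminant:
  Δ = trace² - 4·det = 484 - 464 = 20.
Step 3 — eigenvalues:
  λ = (trace ± √Δ)/2 = (22 ± 4.4721)/2,
  λ_1 = 13.2361,  λ_2 = 8.7639.

Step 4 — unit eigenvector for λ_1: solve (Sigma - λ_1 I)v = 0. First row:
  (12 - 13.2361)·v_x + (2)·v_y = 0, i.e. (-1.2361)·v_x + (2)·v_y = 0,
  so v ∝ (b, λ_1 - a) = (2, 1.2361) = u.
  ||u|| = √((2)² + (1.2361)²) = √(5.5279) ≈ 2.3511,
  v_1 = u/||u|| ≈ (0.8507, 0.5257) (||v_1|| = 1).

λ_1 = 13.2361,  λ_2 = 8.7639;  v_1 ≈ (0.8507, 0.5257)


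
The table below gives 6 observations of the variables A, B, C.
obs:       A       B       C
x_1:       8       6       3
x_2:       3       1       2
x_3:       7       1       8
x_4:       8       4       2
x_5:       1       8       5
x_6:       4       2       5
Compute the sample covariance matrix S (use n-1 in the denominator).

Step 1 — column means:
  mean(A) = (8 + 3 + 7 + 8 + 1 + 4) / 6 = 31/6 = 5.1667
  mean(B) = (6 + 1 + 1 + 4 + 8 + 2) / 6 = 22/6 = 3.6667
  mean(C) = (3 + 2 + 8 + 2 + 5 + 5) / 6 = 25/6 = 4.1667

Step 2 — sample covariance S[i,j] = (1/(n-1)) · Σ_k (x_{k,i} - mean_i) · (x_{k,j} - mean_j), with n-1 = 5.
  S[A,A] = ((2.8333)·(2.8333) + (-2.1667)·(-2.1667) + (1.8333)·(1.8333) + (2.8333)·(2.8333) + (-4.1667)·(-4.1667) + (-1.1667)·(-1.1667)) / 5 = 42.8333/5 = 8.5667
  S[A,B] = ((2.8333)·(2.3333) + (-2.1667)·(-2.6667) + (1.8333)·(-2.6667) + (2.8333)·(0.3333) + (-4.1667)·(4.3333) + (-1.1667)·(-1.6667)) / 5 = -7.6667/5 = -1.5333
  S[A,C] = ((2.8333)·(-1.1667) + (-2.1667)·(-2.1667) + (1.8333)·(3.8333) + (2.8333)·(-2.1667) + (-4.1667)·(0.8333) + (-1.1667)·(0.8333)) / 5 = -2.1667/5 = -0.4333
  S[B,B] = ((2.3333)·(2.3333) + (-2.6667)·(-2.6667) + (-2.6667)·(-2.6667) + (0.3333)·(0.3333) + (4.3333)·(4.3333) + (-1.6667)·(-1.6667)) / 5 = 41.3333/5 = 8.2667
  S[B,C] = ((2.3333)·(-1.1667) + (-2.6667)·(-2.1667) + (-2.6667)·(3.8333) + (0.3333)·(-2.1667) + (4.3333)·(0.8333) + (-1.6667)·(0.8333)) / 5 = -5.6667/5 = -1.1333
  S[C,C] = ((-1.1667)·(-1.1667) + (-2.1667)·(-2.1667) + (3.8333)·(3.8333) + (-2.1667)·(-2.1667) + (0.8333)·(0.8333) + (0.8333)·(0.8333)) / 5 = 26.8333/5 = 5.3667

S is symmetric (S[j,i] = S[i,j]). Assembling:

S = [[8.5667, -1.5333, -0.4333],
 [-1.5333, 8.2667, -1.1333],
 [-0.4333, -1.1333, 5.3667]]
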